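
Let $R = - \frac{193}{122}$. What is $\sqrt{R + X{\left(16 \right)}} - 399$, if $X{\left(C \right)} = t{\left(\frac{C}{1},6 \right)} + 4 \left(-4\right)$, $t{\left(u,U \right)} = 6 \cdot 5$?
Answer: $-399 + \frac{\sqrt{184830}}{122} \approx -395.48$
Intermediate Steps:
$t{\left(u,U \right)} = 30$
$R = - \frac{193}{122}$ ($R = \left(-193\right) \frac{1}{122} = - \frac{193}{122} \approx -1.582$)
$X{\left(C \right)} = 14$ ($X{\left(C \right)} = 30 + 4 \left(-4\right) = 30 - 16 = 14$)
$\sqrt{R + X{\left(16 \right)}} - 399 = \sqrt{- \frac{193}{122} + 14} - 399 = \sqrt{\frac{1515}{122}} - 399 = \frac{\sqrt{184830}}{122} - 399 = -399 + \frac{\sqrt{184830}}{122}$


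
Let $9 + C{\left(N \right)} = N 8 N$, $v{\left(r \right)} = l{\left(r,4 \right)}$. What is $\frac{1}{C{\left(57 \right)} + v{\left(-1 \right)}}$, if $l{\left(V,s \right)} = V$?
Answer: $\frac{1}{25982} \approx 3.8488 \cdot 10^{-5}$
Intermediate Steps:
$v{\left(r \right)} = r$
$C{\left(N \right)} = -9 + 8 N^{2}$ ($C{\left(N \right)} = -9 + N 8 N = -9 + 8 N^{2}$)
$\frac{1}{C{\left(57 \right)} + v{\left(-1 \right)}} = \frac{1}{\left(-9 + 8 \cdot 57^{2}\right) - 1} = \frac{1}{\left(-9 + 8 \cdot 3249\right) - 1} = \frac{1}{\left(-9 + 25992\right) - 1} = \frac{1}{25983 - 1} = \frac{1}{25982}$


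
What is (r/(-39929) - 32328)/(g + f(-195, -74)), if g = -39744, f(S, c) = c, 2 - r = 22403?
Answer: 1290802311/1589892922 ≈ 0.81188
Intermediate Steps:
r = -22401 (r = 2 - 1*22403 = 2 - 22403 = -22401)
(r/(-39929) - 32328)/(g + f(-195, -74)) = (-22401/(-39929) - 32328)/(-39744 - 74) = (-22401*(-1/39929) - 32328)/(-39818) = (22401/39929 - 32328)*(-1/39818) = -1290802311/39929*(-1/39818) = 1290802311/1589892922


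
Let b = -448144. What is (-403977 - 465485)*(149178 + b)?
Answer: 259939576292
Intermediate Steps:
(-403977 - 465485)*(149178 + b) = (-403977 - 465485)*(149178 - 448144) = -869462*(-298966) = 259939576292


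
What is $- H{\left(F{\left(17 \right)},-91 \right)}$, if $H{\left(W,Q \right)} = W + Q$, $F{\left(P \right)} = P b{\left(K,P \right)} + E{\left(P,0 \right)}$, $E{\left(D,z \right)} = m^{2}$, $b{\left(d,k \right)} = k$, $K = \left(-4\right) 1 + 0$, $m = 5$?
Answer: $-223$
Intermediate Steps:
$K = -4$ ($K = -4 + 0 = -4$)
$E{\left(D,z \right)} = 25$ ($E{\left(D,z \right)} = 5^{2} = 25$)
$F{\left(P \right)} = 25 + P^{2}$ ($F{\left(P \right)} = P P + 25 = P^{2} + 25 = 25 + P^{2}$)
$H{\left(W,Q \right)} = Q + W$
$- H{\left(F{\left(17 \right)},-91 \right)} = - (-91 + \left(25 + 17^{2}\right)) = - (-91 + \left(25 + 289\right)) = - (-91 + 314) = \left(-1\right) 223 = -223$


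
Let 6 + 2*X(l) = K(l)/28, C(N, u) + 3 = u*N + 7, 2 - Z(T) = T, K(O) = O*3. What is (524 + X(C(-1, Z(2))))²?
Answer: 53246209/196 ≈ 2.7166e+5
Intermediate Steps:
K(O) = 3*O
Z(T) = 2 - T
C(N, u) = 4 + N*u (C(N, u) = -3 + (u*N + 7) = -3 + (N*u + 7) = -3 + (7 + N*u) = 4 + N*u)
X(l) = -3 + 3*l/56 (X(l) = -3 + ((3*l)/28)/2 = -3 + ((3*l)*(1/28))/2 = -3 + (3*l/28)/2 = -3 + 3*l/56)
(524 + X(C(-1, Z(2))))² = (524 + (-3 + 3*(4 - (2 - 1*2))/56))² = (524 + (-3 + 3*(4 - (2 - 2))/56))² = (524 + (-3 + 3*(4 - 1*0)/56))² = (524 + (-3 + 3*(4 + 0)/56))² = (524 + (-3 + (3/56)*4))² = (524 + (-3 + 3/14))² = (524 - 39/14)² = (7297/14)² = 53246209/196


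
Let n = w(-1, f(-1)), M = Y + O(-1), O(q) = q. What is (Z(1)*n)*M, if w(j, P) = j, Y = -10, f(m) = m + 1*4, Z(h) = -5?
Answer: -55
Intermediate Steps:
f(m) = 4 + m (f(m) = m + 4 = 4 + m)
M = -11 (M = -10 - 1 = -11)
n = -1
(Z(1)*n)*M = -5*(-1)*(-11) = 5*(-11) = -55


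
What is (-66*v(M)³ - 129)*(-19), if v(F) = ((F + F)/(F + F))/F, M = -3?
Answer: 21641/9 ≈ 2404.6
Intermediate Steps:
v(F) = 1/F (v(F) = ((2*F)/((2*F)))/F = ((2*F)*(1/(2*F)))/F = 1/F)
(-66*v(M)³ - 129)*(-19) = (-66*(1/(-3))³ - 129)*(-19) = (-66*(-⅓)³ - 129)*(-19) = (-66*(-1/27) - 129)*(-19) = (22/9 - 129)*(-19) = -1139/9*(-19) = 21641/9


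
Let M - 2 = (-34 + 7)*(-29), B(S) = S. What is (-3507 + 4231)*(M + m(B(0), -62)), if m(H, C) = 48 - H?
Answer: 603092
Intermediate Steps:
M = 785 (M = 2 + (-34 + 7)*(-29) = 2 - 27*(-29) = 2 + 783 = 785)
(-3507 + 4231)*(M + m(B(0), -62)) = (-3507 + 4231)*(785 + (48 - 1*0)) = 724*(785 + (48 + 0)) = 724*(785 + 48) = 724*833 = 603092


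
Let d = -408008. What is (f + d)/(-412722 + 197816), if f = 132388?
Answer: 137810/107453 ≈ 1.2825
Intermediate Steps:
(f + d)/(-412722 + 197816) = (132388 - 408008)/(-412722 + 197816) = -275620/(-214906) = -275620*(-1/214906) = 137810/107453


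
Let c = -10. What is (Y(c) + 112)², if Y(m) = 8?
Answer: 14400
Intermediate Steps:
(Y(c) + 112)² = (8 + 112)² = 120² = 14400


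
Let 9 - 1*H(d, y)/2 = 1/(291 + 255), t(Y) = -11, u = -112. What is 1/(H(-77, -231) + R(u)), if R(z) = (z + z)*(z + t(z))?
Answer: 273/7526609 ≈ 3.6271e-5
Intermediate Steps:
R(z) = 2*z*(-11 + z) (R(z) = (z + z)*(z - 11) = (2*z)*(-11 + z) = 2*z*(-11 + z))
H(d, y) = 4913/273 (H(d, y) = 18 - 2/(291 + 255) = 18 - 2/546 = 18 - 2*1/546 = 18 - 1/273 = 4913/273)
1/(H(-77, -231) + R(u)) = 1/(4913/273 + 2*(-112)*(-11 - 112)) = 1/(4913/273 + 2*(-112)*(-123)) = 1/(4913/273 + 27552) = 1/(7526609/273) = 273/7526609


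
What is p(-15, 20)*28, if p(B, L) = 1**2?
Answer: 28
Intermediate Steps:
p(B, L) = 1
p(-15, 20)*28 = 1*28 = 28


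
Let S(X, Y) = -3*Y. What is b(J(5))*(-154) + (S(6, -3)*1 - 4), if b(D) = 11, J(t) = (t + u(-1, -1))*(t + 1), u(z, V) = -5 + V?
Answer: -1689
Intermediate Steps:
J(t) = (1 + t)*(-6 + t) (J(t) = (t + (-5 - 1))*(t + 1) = (t - 6)*(1 + t) = (-6 + t)*(1 + t) = (1 + t)*(-6 + t))
b(J(5))*(-154) + (S(6, -3)*1 - 4) = 11*(-154) + (-3*(-3)*1 - 4) = -1694 + (9*1 - 4) = -1694 + (9 - 4) = -1694 + 5 = -1689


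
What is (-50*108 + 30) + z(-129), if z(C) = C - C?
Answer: -5370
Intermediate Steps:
z(C) = 0
(-50*108 + 30) + z(-129) = (-50*108 + 30) + 0 = (-5400 + 30) + 0 = -5370 + 0 = -5370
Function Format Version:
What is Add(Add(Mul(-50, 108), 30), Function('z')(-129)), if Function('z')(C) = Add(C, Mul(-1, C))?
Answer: -5370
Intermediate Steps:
Function('z')(C) = 0
Add(Add(Mul(-50, 108), 30), Function('z')(-129)) = Add(Add(Mul(-50, 108), 30), 0) = Add(Add(-5400, 30), 0) = Add(-5370, 0) = -5370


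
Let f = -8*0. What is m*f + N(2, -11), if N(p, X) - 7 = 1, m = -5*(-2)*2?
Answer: 8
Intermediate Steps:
m = 20 (m = 10*2 = 20)
f = 0
N(p, X) = 8 (N(p, X) = 7 + 1 = 8)
m*f + N(2, -11) = 20*0 + 8 = 0 + 8 = 8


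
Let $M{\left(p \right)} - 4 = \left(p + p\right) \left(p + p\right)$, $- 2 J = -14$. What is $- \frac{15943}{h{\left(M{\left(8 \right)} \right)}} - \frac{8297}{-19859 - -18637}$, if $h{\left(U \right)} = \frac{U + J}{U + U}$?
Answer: $- \frac{10128604621}{326274} \approx -31043.0$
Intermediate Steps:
$J = 7$ ($J = \left(- \frac{1}{2}\right) \left(-14\right) = 7$)
$M{\left(p \right)} = 4 + 4 p^{2}$ ($M{\left(p \right)} = 4 + \left(p + p\right) \left(p + p\right) = 4 + 2 p 2 p = 4 + 4 p^{2}$)
$h{\left(U \right)} = \frac{7 + U}{2 U}$ ($h{\left(U \right)} = \frac{U + 7}{U + U} = \frac{7 + U}{2 U}$)
$- \frac{15943}{h{\left(M{\left(8 \right)} \right)}} - \frac{8297}{-19859 - -18637} = - \frac{15943}{\frac{1}{2} \frac{1}{4 + 4 \cdot 8^{2}} \left(7 + \left(4 + 4 \cdot 8^{2}\right)\right)} - \frac{8297}{-19859 - -18637} = - \frac{15943}{\frac{1}{2} \frac{1}{4 + 4 \cdot 64} \left(7 + \left(4 + 4 \cdot 64\right)\right)} - \frac{8297}{-19859 + 18637} = - \frac{15943}{\frac{1}{2} \frac{1}{4 + 256} \left(7 + \left(4 + 256\right)\right)} - \frac{8297}{-1222} = - \frac{15943}{\frac{1}{2} \cdot \frac{1}{260} \left(7 + 260\right)} - - \frac{8297}{1222} = - \frac{15943}{\frac{1}{2} \cdot \frac{1}{260} \cdot 267} + \frac{8297}{1222} = - \frac{15943}{\frac{267}{520}} + \frac{8297}{1222} = \left(-15943\right) \frac{520}{267} + \frac{8297}{1222} = - \frac{8290360}{267} + \frac{8297}{1222} = - \frac{10128604621}{326274}$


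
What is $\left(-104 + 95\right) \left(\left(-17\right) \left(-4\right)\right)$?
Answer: $-612$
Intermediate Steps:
$\left(-104 + 95\right) \left(\left(-17\right) \left(-4\right)\right) = \left(-9\right) 68 = -612$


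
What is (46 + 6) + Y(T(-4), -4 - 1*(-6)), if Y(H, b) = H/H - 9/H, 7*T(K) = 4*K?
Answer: 911/16 ≈ 56.938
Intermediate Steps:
T(K) = 4*K/7 (T(K) = (4*K)/7 = 4*K/7)
Y(H, b) = 1 - 9/H
(46 + 6) + Y(T(-4), -4 - 1*(-6)) = (46 + 6) + (-9 + (4/7)*(-4))/(((4/7)*(-4))) = 52 + (-9 - 16/7)/(-16/7) = 52 - 7/16*(-79/7) = 52 + 79/16 = 911/16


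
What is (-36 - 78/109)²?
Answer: 16016004/11881 ≈ 1348.0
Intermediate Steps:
(-36 - 78/109)² = (-4002/109)² = 16016004/11881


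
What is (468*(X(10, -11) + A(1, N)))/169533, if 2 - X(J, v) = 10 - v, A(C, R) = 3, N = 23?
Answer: -64/1449 ≈ -0.044168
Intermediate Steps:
X(J, v) = -8 + v (X(J, v) = 2 - (10 - v) = 2 + (-10 + v) = -8 + v)
(468*(X(10, -11) + A(1, N)))/169533 = (468*((-8 - 11) + 3))/169533 = (468*(-19 + 3))*(1/169533) = (468*(-16))*(1/169533) = -7488*1/169533 = -64/1449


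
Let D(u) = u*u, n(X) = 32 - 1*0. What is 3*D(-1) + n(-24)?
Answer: 35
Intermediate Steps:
n(X) = 32 (n(X) = 32 + 0 = 32)
D(u) = u²
3*D(-1) + n(-24) = 3*(-1)² + 32 = 3*1 + 32 = 3 + 32 = 35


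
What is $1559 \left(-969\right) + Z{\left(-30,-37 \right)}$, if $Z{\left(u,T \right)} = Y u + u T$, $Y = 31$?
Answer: $-1510491$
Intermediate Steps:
$Z{\left(u,T \right)} = 31 u + T u$ ($Z{\left(u,T \right)} = 31 u + u T = 31 u + T u$)
$1559 \left(-969\right) + Z{\left(-30,-37 \right)} = 1559 \left(-969\right) - 30 \left(31 - 37\right) = -1510671 - -180 = -1510671 + 180 = -1510491$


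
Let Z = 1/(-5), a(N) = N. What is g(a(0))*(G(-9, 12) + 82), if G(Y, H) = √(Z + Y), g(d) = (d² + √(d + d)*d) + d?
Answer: 0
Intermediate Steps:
Z = -⅕ ≈ -0.20000
g(d) = d + d² + √2*d^(3/2) (g(d) = (d² + √(2*d)*d) + d = (d² + (√2*√d)*d) + d = (d² + √2*d^(3/2)) + d = d + d² + √2*d^(3/2))
G(Y, H) = √(-⅕ + Y)
g(a(0))*(G(-9, 12) + 82) = (0 + 0² + √2*0^(3/2))*(√(-5 + 25*(-9))/5 + 82) = (0 + 0 + √2*0)*(√(-5 - 225)/5 + 82) = (0 + 0 + 0)*(√(-230)/5 + 82) = 0*((I*√230)/5 + 82) = 0*(I*√230/5 + 82) = 0*(82 + I*√230/5) = 0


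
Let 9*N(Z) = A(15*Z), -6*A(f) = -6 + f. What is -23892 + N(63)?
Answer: -430369/18 ≈ -23909.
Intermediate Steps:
A(f) = 1 - f/6 (A(f) = -(-6 + f)/6 = 1 - f/6)
N(Z) = ⅑ - 5*Z/18 (N(Z) = (1 - 5*Z/2)/9 = ⅑ - 5*Z/18)
-23892 + N(63) = -23892 + (⅑ - 5/18*63) = -23892 + (⅑ - 35/2) = -23892 - 313/18 = -430369/18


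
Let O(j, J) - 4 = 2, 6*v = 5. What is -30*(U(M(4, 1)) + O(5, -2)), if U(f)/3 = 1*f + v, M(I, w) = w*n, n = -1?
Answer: -165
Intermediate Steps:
v = 5/6 (v = (1/6)*5 = 5/6 ≈ 0.83333)
O(j, J) = 6 (O(j, J) = 4 + 2 = 6)
M(I, w) = -w (M(I, w) = w*(-1) = -w)
U(f) = 5/2 + 3*f (U(f) = 3*(1*f + 5/6) = 3*(f + 5/6) = 3*(5/6 + f) = 5/2 + 3*f)
-30*(U(M(4, 1)) + O(5, -2)) = -30*((5/2 + 3*(-1*1)) + 6) = -30*((5/2 + 3*(-1)) + 6) = -30*((5/2 - 3) + 6) = -30*(-1/2 + 6) = -30*11/2 = -165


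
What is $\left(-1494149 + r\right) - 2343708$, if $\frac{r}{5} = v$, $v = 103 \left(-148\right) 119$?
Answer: $-12908037$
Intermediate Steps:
$v = -1814036$ ($v = \left(-15244\right) 119 = -1814036$)
$r = -9070180$ ($r = 5 \left(-1814036\right) = -9070180$)
$\left(-1494149 + r\right) - 2343708 = \left(-1494149 - 9070180\right) - 2343708 = -10564329 - 2343708 = -12908037$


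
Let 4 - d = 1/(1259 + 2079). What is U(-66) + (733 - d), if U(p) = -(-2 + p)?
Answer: 2660387/3338 ≈ 797.00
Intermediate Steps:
U(p) = 2 - p
d = 13351/3338 (d = 4 - 1/(1259 + 2079) = 4 - 1/3338 = 13351/3338 ≈ 3.9997)
U(-66) + (733 - d) = (2 - 1*(-66)) + (733 - 1*13351/3338) = (2 + 66) + (733 - 13351/3338) = 68 + 2433403/3338 = 2660387/3338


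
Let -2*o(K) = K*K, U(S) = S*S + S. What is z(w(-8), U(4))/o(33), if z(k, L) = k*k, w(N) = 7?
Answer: -98/1089 ≈ -0.089991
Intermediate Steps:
U(S) = S + S**2 (U(S) = S**2 + S = S + S**2)
z(k, L) = k**2
o(K) = -K**2/2 (o(K) = -K*K/2 = -K**2/2)
z(w(-8), U(4))/o(33) = 7**2/((-1/2*33**2)) = 49/((-1/2*1089)) = 49/(-1089/2) = 49*(-2/1089) = -98/1089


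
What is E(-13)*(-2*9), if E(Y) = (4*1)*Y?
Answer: 936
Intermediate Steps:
E(Y) = 4*Y
E(-13)*(-2*9) = (4*(-13))*(-2*9) = -52*(-18) = 936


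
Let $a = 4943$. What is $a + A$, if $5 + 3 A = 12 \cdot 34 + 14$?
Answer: $5082$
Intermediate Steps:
$A = 139$ ($A = - \frac{5}{3} + \frac{12 \cdot 34 + 14}{3} = - \frac{5}{3} + \frac{408 + 14}{3} = - \frac{5}{3} + \frac{1}{3} \cdot 422 = - \frac{5}{3} + \frac{422}{3} = 139$)
$a + A = 4943 + 139 = 5082$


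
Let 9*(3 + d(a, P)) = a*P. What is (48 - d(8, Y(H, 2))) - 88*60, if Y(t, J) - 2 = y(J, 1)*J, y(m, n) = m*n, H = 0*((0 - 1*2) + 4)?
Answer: -15703/3 ≈ -5234.3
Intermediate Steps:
H = 0 (H = 0*((0 - 2) + 4) = 0*(-2 + 4) = 0*2 = 0)
Y(t, J) = 2 + J² (Y(t, J) = 2 + (J*1)*J = 2 + J*J = 2 + J²)
d(a, P) = -3 + P*a/9 (d(a, P) = -3 + (a*P)/9 = -3 + (P*a)/9 = -3 + P*a/9)
(48 - d(8, Y(H, 2))) - 88*60 = (48 - (-3 + (⅑)*(2 + 2²)*8)) - 88*60 = (48 - (-3 + (⅑)*(2 + 4)*8)) - 5280 = (48 - (-3 + (⅑)*6*8)) - 5280 = (48 - (-3 + 16/3)) - 5280 = (48 - 1*7/3) - 5280 = (48 - 7/3) - 5280 = 137/3 - 5280 = -15703/3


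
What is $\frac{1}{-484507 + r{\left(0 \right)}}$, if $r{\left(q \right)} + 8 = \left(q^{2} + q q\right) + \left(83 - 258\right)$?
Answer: $- \frac{1}{484690} \approx -2.0632 \cdot 10^{-6}$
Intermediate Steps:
$r{\left(q \right)} = -183 + 2 q^{2}$ ($r{\left(q \right)} = -8 + \left(\left(q^{2} + q q\right) + \left(83 - 258\right)\right) = -8 + \left(\left(q^{2} + q^{2}\right) + \left(83 - 258\right)\right) = -8 + \left(2 q^{2} - 175\right) = -8 + \left(-175 + 2 q^{2}\right) = -183 + 2 q^{2}$)
$\frac{1}{-484507 + r{\left(0 \right)}} = \frac{1}{-484507 - \left(183 - 2 \cdot 0^{2}\right)} = \frac{1}{-484507 + \left(-183 + 2 \cdot 0\right)} = \frac{1}{-484507 + \left(-183 + 0\right)} = \frac{1}{-484507 - 183} = \frac{1}{-484690} = - \frac{1}{484690}$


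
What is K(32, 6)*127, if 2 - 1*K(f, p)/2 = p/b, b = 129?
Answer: 21336/43 ≈ 496.19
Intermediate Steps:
K(f, p) = 4 - 2*p/129
K(32, 6)*127 = (4 - 2/129*6)*127 = (4 - 4/43)*127 = (168/43)*127 = 21336/43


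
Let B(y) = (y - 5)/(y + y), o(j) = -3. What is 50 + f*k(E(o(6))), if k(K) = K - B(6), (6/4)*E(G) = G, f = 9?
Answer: 125/4 ≈ 31.250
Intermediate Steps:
E(G) = 2*G/3
B(y) = (-5 + y)/(2*y) (B(y) = (-5 + y)/((2*y)) = (-5 + y)*(1/(2*y)) = (-5 + y)/(2*y))
k(K) = -1/12 + K (k(K) = K - (-5 + 6)/(2*6) = K - 1/(2*6) = K - 1*1/12 = K - 1/12 = -1/12 + K)
50 + f*k(E(o(6))) = 50 + 9*(-1/12 + (⅔)*(-3)) = 50 + 9*(-1/12 - 2) = 50 + 9*(-25/12) = 50 - 75/4 = 125/4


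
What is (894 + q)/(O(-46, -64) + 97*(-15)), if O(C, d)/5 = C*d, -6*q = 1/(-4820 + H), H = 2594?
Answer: 2388053/35433468 ≈ 0.067395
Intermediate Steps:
q = 1/13356 (q = -1/(6*(-4820 + 2594)) = -1/6/(-2226) = -1/6*(-1/2226) = 1/13356 ≈ 7.4873e-5)
O(C, d) = 5*C*d (O(C, d) = 5*(C*d) = 5*C*d)
(894 + q)/(O(-46, -64) + 97*(-15)) = (894 + 1/13356)/(5*(-46)*(-64) + 97*(-15)) = 11940265/(13356*(14720 - 1455)) = (11940265/13356)/13265 = (11940265/13356)*(1/13265) = 2388053/35433468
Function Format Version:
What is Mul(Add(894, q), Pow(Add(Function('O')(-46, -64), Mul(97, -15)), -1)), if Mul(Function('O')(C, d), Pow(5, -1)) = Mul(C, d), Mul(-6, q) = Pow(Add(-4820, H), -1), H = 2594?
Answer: Rational(2388053, 35433468) ≈ 0.067395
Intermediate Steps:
q = Rational(1, 13356) (q = Mul(Rational(-1, 6), Pow(Add(-4820, 2594), -1)) = Mul(Rational(-1, 6), Pow(-2226, -1)) = Mul(Rational(-1, 6), Rational(-1, 2226)) = Rational(1, 13356) ≈ 7.4873e-5)
Function('O')(C, d) = Mul(5, C, d) (Function('O')(C, d) = Mul(5, Mul(C, d)) = Mul(5, C, d))
Mul(Add(894, q), Pow(Add(Function('O')(-46, -64), Mul(97, -15)), -1)) = Mul(Add(894, Rational(1, 13356)), Pow(Add(Mul(5, -46, -64), Mul(97, -15)), -1)) = Mul(Rational(11940265, 13356), Pow(Add(14720, -1455), -1)) = Mul(Rational(11940265, 13356), Pow(13265, -1)) = Mul(Rational(11940265, 13356), Rational(1, 13265)) = Rational(2388053, 35433468)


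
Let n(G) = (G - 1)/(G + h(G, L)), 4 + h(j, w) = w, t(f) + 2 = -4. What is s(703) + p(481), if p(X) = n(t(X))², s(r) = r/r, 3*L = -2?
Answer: 1465/1024 ≈ 1.4307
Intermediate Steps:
L = -⅔ (L = (⅓)*(-2) = -⅔ ≈ -0.66667)
t(f) = -6 (t(f) = -2 - 4 = -6)
h(j, w) = -4 + w
n(G) = (-1 + G)/(-14/3 + G) (n(G) = (G - 1)/(G + (-4 - ⅔)) = (-1 + G)/(G - 14/3) = (-1 + G)/(-14/3 + G))
s(r) = 1
p(X) = 441/1024 (p(X) = (3*(-1 - 6)/(-14 + 3*(-6)))² = (3*(-7)/(-14 - 18))² = (3*(-7)/(-32))² = (3*(-1/32)*(-7))² = (21/32)² = 441/1024)
s(703) + p(481) = 1 + 441/1024 = 1465/1024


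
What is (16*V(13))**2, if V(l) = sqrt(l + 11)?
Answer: 6144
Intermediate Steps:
V(l) = sqrt(11 + l)
(16*V(13))**2 = (16*sqrt(11 + 13))**2 = (16*sqrt(24))**2 = (16*(2*sqrt(6)))**2 = (32*sqrt(6))**2 = 6144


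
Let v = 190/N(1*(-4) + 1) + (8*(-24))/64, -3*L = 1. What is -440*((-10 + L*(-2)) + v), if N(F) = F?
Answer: 99880/3 ≈ 33293.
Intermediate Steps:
L = -1/3 (L = -1/3*1 = -1/3 ≈ -0.33333)
v = -199/3 (v = 190/(1*(-4) + 1) + (8*(-24))/64 = 190/(-4 + 1) - 192*1/64 = 190/(-3) - 3 = 190*(-1/3) - 3 = -190/3 - 3 = -199/3 ≈ -66.333)
-440*((-10 + L*(-2)) + v) = -440*((-10 - 1/3*(-2)) - 199/3) = -440*((-10 + 2/3) - 199/3) = -440*(-28/3 - 199/3) = -440*(-227/3) = 99880/3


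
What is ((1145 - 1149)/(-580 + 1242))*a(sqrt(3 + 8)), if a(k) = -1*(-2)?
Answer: -4/331 ≈ -0.012085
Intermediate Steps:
a(k) = 2
((1145 - 1149)/(-580 + 1242))*a(sqrt(3 + 8)) = ((1145 - 1149)/(-580 + 1242))*2 = -4/662*2 = -4*1/662*2 = -2/331*2 = -4/331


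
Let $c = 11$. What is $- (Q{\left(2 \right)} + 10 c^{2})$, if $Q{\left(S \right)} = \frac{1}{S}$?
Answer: $- \frac{2421}{2} \approx -1210.5$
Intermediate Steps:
$- (Q{\left(2 \right)} + 10 c^{2}) = - (\frac{1}{2} + 10 \cdot 11^{2}) = - (\frac{1}{2} + 10 \cdot 121) = - (\frac{1}{2} + 1210) = \left(-1\right) \frac{2421}{2} = - \frac{2421}{2}$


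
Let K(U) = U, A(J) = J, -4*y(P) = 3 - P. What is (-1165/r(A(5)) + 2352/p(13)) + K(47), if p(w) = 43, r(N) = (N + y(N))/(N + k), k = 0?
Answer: -452847/473 ≈ -957.39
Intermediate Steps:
y(P) = -3/4 + P/4 (y(P) = -(3 - P)/4 = -3/4 + P/4)
r(N) = (-3/4 + 5*N/4)/N (r(N) = (N + (-3/4 + N/4))/(N + 0) = (-3/4 + 5*N/4)/N)
(-1165/r(A(5)) + 2352/p(13)) + K(47) = (-1165*20/(-3 + 5*5) + 2352/43) + 47 = (-1165*20/(-3 + 25) + 2352*(1/43)) + 47 = (-1165/((1/4)*(1/5)*22) + 2352/43) + 47 = (-1165/11/10 + 2352/43) + 47 = (-1165*10/11 + 2352/43) + 47 = (-11650/11 + 2352/43) + 47 = -475078/473 + 47 = -452847/473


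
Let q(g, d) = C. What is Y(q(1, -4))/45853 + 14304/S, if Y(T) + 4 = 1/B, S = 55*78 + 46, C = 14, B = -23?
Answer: 942804183/285801749 ≈ 3.2988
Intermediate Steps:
q(g, d) = 14
S = 4336 (S = 4290 + 46 = 4336)
Y(T) = -93/23 (Y(T) = -4 + 1/(-23) = -4 - 1/23 = -93/23)
Y(q(1, -4))/45853 + 14304/S = -93/23/45853 + 14304/4336 = -93/23*1/45853 + 14304*(1/4336) = -93/1054619 + 894/271 = 942804183/285801749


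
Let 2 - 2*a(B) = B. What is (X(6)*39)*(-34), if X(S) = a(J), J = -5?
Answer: -4641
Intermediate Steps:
a(B) = 1 - B/2
X(S) = 7/2 (X(S) = 1 - ½*(-5) = 1 + 5/2 = 7/2)
(X(6)*39)*(-34) = ((7/2)*39)*(-34) = (273/2)*(-34) = -4641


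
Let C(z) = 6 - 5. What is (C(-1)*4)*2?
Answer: 8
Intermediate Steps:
C(z) = 1
(C(-1)*4)*2 = (1*4)*2 = 4*2 = 8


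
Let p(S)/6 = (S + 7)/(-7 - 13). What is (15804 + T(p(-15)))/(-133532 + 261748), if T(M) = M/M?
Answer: 15805/128216 ≈ 0.12327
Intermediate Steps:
p(S) = -21/10 - 3*S/10 (p(S) = 6*((S + 7)/(-7 - 13)) = 6*((7 + S)/(-20)) = 6*((7 + S)*(-1/20)) = 6*(-7/20 - S/20) = -21/10 - 3*S/10)
T(M) = 1
(15804 + T(p(-15)))/(-133532 + 261748) = (15804 + 1)/(-133532 + 261748) = 15805/128216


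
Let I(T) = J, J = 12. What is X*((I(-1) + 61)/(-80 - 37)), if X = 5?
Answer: -365/117 ≈ -3.1197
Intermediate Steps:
I(T) = 12
X*((I(-1) + 61)/(-80 - 37)) = 5*((12 + 61)/(-80 - 37)) = 5*(73/(-117)) = 5*(73*(-1/117)) = 5*(-73/117) = -365/117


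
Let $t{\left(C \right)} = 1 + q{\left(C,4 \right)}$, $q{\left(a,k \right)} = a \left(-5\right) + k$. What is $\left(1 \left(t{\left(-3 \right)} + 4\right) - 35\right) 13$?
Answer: $-143$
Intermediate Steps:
$q{\left(a,k \right)} = k - 5 a$ ($q{\left(a,k \right)} = - 5 a + k = k - 5 a$)
$t{\left(C \right)} = 5 - 5 C$ ($t{\left(C \right)} = 1 - \left(-4 + 5 C\right) = 5 - 5 C$)
$\left(1 \left(t{\left(-3 \right)} + 4\right) - 35\right) 13 = \left(1 \left(\left(5 - -15\right) + 4\right) - 35\right) 13 = \left(1 \left(\left(5 + 15\right) + 4\right) - 35\right) 13 = \left(1 \left(20 + 4\right) - 35\right) 13 = \left(1 \cdot 24 - 35\right) 13 = \left(24 - 35\right) 13 = \left(-11\right) 13 = -143$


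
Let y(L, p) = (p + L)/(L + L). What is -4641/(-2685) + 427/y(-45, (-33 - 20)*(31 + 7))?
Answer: 37580123/1842805 ≈ 20.393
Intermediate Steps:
y(L, p) = (L + p)/(2*L) (y(L, p) = (L + p)/((2*L)) = (L + p)*(1/(2*L)) = (L + p)/(2*L))
-4641/(-2685) + 427/y(-45, (-33 - 20)*(31 + 7)) = -4641/(-2685) + 427/(((½)*(-45 + (-33 - 20)*(31 + 7))/(-45))) = -4641*(-1/2685) + 427/(((½)*(-1/45)*(-45 - 53*38))) = 1547/895 + 427/(((½)*(-1/45)*(-45 - 2014))) = 1547/895 + 427/(((½)*(-1/45)*(-2059))) = 1547/895 + 427/(2059/90) = 1547/895 + 427*(90/2059) = 1547/895 + 38430/2059 = 37580123/1842805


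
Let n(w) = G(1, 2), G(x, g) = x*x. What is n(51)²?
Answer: 1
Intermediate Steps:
G(x, g) = x²
n(w) = 1 (n(w) = 1² = 1)
n(51)² = 1² = 1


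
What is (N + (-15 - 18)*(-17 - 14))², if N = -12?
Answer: 1022121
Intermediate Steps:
(N + (-15 - 18)*(-17 - 14))² = (-12 + (-15 - 18)*(-17 - 14))² = (-12 - 33*(-31))² = (-12 + 1023)² = 1011² = 1022121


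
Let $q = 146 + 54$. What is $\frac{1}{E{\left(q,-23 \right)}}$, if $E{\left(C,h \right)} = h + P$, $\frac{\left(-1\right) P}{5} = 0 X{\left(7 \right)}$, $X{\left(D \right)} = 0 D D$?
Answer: $- \frac{1}{23} \approx -0.043478$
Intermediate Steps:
$X{\left(D \right)} = 0$ ($X{\left(D \right)} = 0 D = 0$)
$q = 200$
$P = 0$ ($P = - 5 \cdot 0 \cdot 0 = \left(-5\right) 0 = 0$)
$E{\left(C,h \right)} = h$ ($E{\left(C,h \right)} = h + 0 = h$)
$\frac{1}{E{\left(q,-23 \right)}} = \frac{1}{-23} = - \frac{1}{23}$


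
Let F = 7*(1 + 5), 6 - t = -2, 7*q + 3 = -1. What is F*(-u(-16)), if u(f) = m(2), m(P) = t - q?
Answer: -360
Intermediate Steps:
q = -4/7 (q = -3/7 + (1/7)*(-1) = -3/7 - 1/7 = -4/7 ≈ -0.57143)
t = 8 (t = 6 - 1*(-2) = 6 + 2 = 8)
m(P) = 60/7 (m(P) = 8 - 1*(-4/7) = 8 + 4/7 = 60/7)
u(f) = 60/7
F = 42 (F = 7*6 = 42)
F*(-u(-16)) = 42*(-1*60/7) = 42*(-60/7) = -360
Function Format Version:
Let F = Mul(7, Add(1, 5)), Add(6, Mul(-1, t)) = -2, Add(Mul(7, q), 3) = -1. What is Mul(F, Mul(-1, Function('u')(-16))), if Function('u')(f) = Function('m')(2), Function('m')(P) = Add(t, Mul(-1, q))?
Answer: -360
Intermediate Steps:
q = Rational(-4, 7) (q = Add(Rational(-3, 7), Mul(Rational(1, 7), -1)) = Add(Rational(-3, 7), Rational(-1, 7)) = Rational(-4, 7) ≈ -0.57143)
t = 8 (t = Add(6, Mul(-1, -2)) = Add(6, 2) = 8)
Function('m')(P) = Rational(60, 7) (Function('m')(P) = Add(8, Mul(-1, Rational(-4, 7))) = Add(8, Rational(4, 7)) = Rational(60, 7))
Function('u')(f) = Rational(60, 7)
F = 42 (F = Mul(7, 6) = 42)
Mul(F, Mul(-1, Function('u')(-16))) = Mul(42, Mul(-1, Rational(60, 7))) = Mul(42, Rational(-60, 7)) = -360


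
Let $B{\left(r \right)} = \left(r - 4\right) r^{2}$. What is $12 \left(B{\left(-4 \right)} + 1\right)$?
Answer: $-1524$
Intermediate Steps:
$B{\left(r \right)} = r^{2} \left(-4 + r\right)$ ($B{\left(r \right)} = \left(-4 + r\right) r^{2} = r^{2} \left(-4 + r\right)$)
$12 \left(B{\left(-4 \right)} + 1\right) = 12 \left(\left(-4\right)^{2} \left(-4 - 4\right) + 1\right) = 12 \left(16 \left(-8\right) + 1\right) = 12 \left(-128 + 1\right) = 12 \left(-127\right) = -1524$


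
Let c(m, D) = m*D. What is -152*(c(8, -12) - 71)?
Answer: 25384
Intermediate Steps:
c(m, D) = D*m
-152*(c(8, -12) - 71) = -152*(-12*8 - 71) = -152*(-96 - 71) = -152*(-167) = -1*(-25384) = 25384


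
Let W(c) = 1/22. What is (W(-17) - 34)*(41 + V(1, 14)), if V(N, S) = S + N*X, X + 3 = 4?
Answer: -20916/11 ≈ -1901.5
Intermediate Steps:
X = 1 (X = -3 + 4 = 1)
V(N, S) = N + S (V(N, S) = S + N*1 = S + N = N + S)
W(c) = 1/22
(W(-17) - 34)*(41 + V(1, 14)) = (1/22 - 34)*(41 + (1 + 14)) = -747*(41 + 15)/22 = -747/22*56 = -20916/11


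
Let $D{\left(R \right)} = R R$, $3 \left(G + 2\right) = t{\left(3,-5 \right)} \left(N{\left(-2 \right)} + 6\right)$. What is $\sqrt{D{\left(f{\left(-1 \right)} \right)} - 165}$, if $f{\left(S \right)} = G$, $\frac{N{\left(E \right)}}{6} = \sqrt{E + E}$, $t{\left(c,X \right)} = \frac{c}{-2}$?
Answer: $2 \sqrt{-44 + 15 i} \approx 2.23 + 13.453 i$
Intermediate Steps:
$t{\left(c,X \right)} = - \frac{c}{2}$ ($t{\left(c,X \right)} = c \left(- \frac{1}{2}\right) = - \frac{c}{2}$)
$N{\left(E \right)} = 6 \sqrt{2} \sqrt{E}$ ($N{\left(E \right)} = 6 \sqrt{E + E} = 6 \sqrt{2 E} = 6 \sqrt{2} \sqrt{E}$)
$G = -5 - 6 i$ ($G = -2 + \frac{\left(- \frac{1}{2}\right) 3 \left(6 \sqrt{2} \sqrt{-2} + 6\right)}{3} = -2 + \frac{\left(- \frac{3}{2}\right) \left(6 \sqrt{2} i \sqrt{2} + 6\right)}{3} = -2 + \frac{\left(- \frac{3}{2}\right) \left(12 i + 6\right)}{3} = -2 + \frac{\left(- \frac{3}{2}\right) \left(6 + 12 i\right)}{3} = -2 + \frac{-9 - 18 i}{3} = -2 - \left(3 + 6 i\right) = -5 - 6 i \approx -5.0 - 6.0 i$)
$f{\left(S \right)} = -5 - 6 i$
$D{\left(R \right)} = R^{2}$
$\sqrt{D{\left(f{\left(-1 \right)} \right)} - 165} = \sqrt{\left(-5 - 6 i\right)^{2} - 165} = \sqrt{-165 + \left(-5 - 6 i\right)^{2}}$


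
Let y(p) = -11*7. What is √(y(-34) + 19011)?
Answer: √18934 ≈ 137.60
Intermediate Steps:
y(p) = -77
√(y(-34) + 19011) = √(-77 + 19011) = √18934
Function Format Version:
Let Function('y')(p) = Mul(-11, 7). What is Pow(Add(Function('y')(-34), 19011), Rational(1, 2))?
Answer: Pow(18934, Rational(1, 2)) ≈ 137.60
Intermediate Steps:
Function('y')(p) = -77
Pow(Add(Function('y')(-34), 19011), Rational(1, 2)) = Pow(Add(-77, 19011), Rational(1, 2)) = Pow(18934, Rational(1, 2))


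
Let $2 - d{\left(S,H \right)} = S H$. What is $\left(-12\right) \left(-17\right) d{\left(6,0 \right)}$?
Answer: $408$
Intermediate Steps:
$d{\left(S,H \right)} = 2 - H S$ ($d{\left(S,H \right)} = 2 - S H = 2 - H S$)
$\left(-12\right) \left(-17\right) d{\left(6,0 \right)} = \left(-12\right) \left(-17\right) \left(2 - 0 \cdot 6\right) = 204 \left(2 + 0\right) = 204 \cdot 2 = 408$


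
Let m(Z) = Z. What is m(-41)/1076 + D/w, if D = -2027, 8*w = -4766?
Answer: 8626505/2564108 ≈ 3.3643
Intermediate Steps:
w = -2383/4 (w = (⅛)*(-4766) = -2383/4 ≈ -595.75)
m(-41)/1076 + D/w = -41/1076 - 2027/(-2383/4) = -41*1/1076 - 2027*(-4/2383) = -41/1076 + 8108/2383 = 8626505/2564108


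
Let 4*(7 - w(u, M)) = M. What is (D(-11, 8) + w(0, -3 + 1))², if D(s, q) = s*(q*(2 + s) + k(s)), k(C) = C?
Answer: 3389281/4 ≈ 8.4732e+5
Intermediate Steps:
w(u, M) = 7 - M/4
D(s, q) = s*(s + q*(2 + s)) (D(s, q) = s*(q*(2 + s) + s) = s*(s + q*(2 + s)))
(D(-11, 8) + w(0, -3 + 1))² = (-11*(-11 + 2*8 + 8*(-11)) + (7 - (-3 + 1)/4))² = (-11*(-11 + 16 - 88) + (7 - ¼*(-2)))² = (-11*(-83) + (7 + ½))² = (913 + 15/2)² = (1841/2)² = 3389281/4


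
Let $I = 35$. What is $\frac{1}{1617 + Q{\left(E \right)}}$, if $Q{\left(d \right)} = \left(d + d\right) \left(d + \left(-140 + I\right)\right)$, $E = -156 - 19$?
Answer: $\frac{1}{99617} \approx 1.0038 \cdot 10^{-5}$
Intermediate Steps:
$E = -175$ ($E = -156 - 19 = -175$)
$Q{\left(d \right)} = 2 d \left(-105 + d\right)$ ($Q{\left(d \right)} = \left(d + d\right) \left(d + \left(-140 + 35\right)\right) = 2 d \left(d - 105\right) = 2 d \left(-105 + d\right)$)
$\frac{1}{1617 + Q{\left(E \right)}} = \frac{1}{1617 + 2 \left(-175\right) \left(-105 - 175\right)} = \frac{1}{1617 + 2 \left(-175\right) \left(-280\right)} = \frac{1}{1617 + 98000} = \frac{1}{99617}$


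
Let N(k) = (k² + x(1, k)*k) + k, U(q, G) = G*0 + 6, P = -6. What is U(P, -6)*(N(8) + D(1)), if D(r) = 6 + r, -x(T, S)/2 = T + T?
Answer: 282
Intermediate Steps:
U(q, G) = 6 (U(q, G) = 0 + 6 = 6)
x(T, S) = -4*T (x(T, S) = -2*(T + T) = -4*T)
N(k) = k² - 3*k (N(k) = (k² + (-4*1)*k) + k = (k² - 4*k) + k = k² - 3*k)
U(P, -6)*(N(8) + D(1)) = 6*(8*(-3 + 8) + (6 + 1)) = 6*(8*5 + 7) = 6*(40 + 7) = 6*47 = 282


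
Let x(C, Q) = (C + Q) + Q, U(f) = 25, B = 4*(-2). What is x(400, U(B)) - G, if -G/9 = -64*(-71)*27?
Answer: 1104642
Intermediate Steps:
B = -8
x(C, Q) = C + 2*Q
G = -1104192 (G = -9*(-64*(-71))*27 = -40896*27 = -9*122688 = -1104192)
x(400, U(B)) - G = (400 + 2*25) - 1*(-1104192) = (400 + 50) + 1104192 = 450 + 1104192 = 1104642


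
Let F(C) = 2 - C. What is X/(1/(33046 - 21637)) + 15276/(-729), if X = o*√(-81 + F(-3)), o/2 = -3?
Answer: -5092/243 - 136908*I*√19 ≈ -20.955 - 5.9677e+5*I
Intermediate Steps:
o = -6 (o = 2*(-3) = -6)
X = -12*I*√19 (X = -6*√(-81 + (2 - 1*(-3))) = -6*√(-81 + (2 + 3)) = -6*√(-81 + 5) = -12*I*√19 ≈ -52.307*I)
X/(1/(33046 - 21637)) + 15276/(-729) = (-12*I*√19)/(1/(33046 - 21637)) + 15276/(-729) = (-12*I*√19)/(1/11409) + 15276*(-1/729) = (-12*I*√19)/(1/11409) - 5092/243 = -12*I*√19*11409 - 5092/243 = -136908*I*√19 - 5092/243 = -5092/243 - 136908*I*√19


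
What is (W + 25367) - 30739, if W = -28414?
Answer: -33786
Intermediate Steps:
(W + 25367) - 30739 = (-28414 + 25367) - 30739 = -3047 - 30739 = -33786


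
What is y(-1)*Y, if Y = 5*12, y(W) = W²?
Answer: 60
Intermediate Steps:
Y = 60
y(-1)*Y = (-1)²*60 = 1*60 = 60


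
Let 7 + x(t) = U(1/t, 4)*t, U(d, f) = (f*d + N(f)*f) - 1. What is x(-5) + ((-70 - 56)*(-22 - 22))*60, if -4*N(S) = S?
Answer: 332662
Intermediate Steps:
N(S) = -S/4
U(d, f) = -1 - f**2/4 + d*f (U(d, f) = (f*d + (-f/4)*f) - 1 = (d*f - f**2/4) - 1 = (-f**2/4 + d*f) - 1 = -1 - f**2/4 + d*f)
x(t) = -7 + t*(-5 + 4/t) (x(t) = -7 + (-1 - 1/4*4**2 + 4/t)*t = -7 + (-1 - 1/4*16 + 4/t)*t = -7 + (-1 - 4 + 4/t)*t = -7 + (-5 + 4/t)*t = -7 + t*(-5 + 4/t))
x(-5) + ((-70 - 56)*(-22 - 22))*60 = (-3 - 5*(-5)) + ((-70 - 56)*(-22 - 22))*60 = (-3 + 25) - 126*(-44)*60 = 22 + 5544*60 = 22 + 332640 = 332662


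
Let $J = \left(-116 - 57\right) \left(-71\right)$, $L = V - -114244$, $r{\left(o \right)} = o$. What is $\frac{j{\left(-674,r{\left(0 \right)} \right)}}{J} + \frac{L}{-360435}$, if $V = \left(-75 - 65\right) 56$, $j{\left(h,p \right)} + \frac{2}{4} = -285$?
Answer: $- \frac{939909683}{2951482070} \approx -0.31845$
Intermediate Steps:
$j{\left(h,p \right)} = - \frac{571}{2}$ ($j{\left(h,p \right)} = - \frac{1}{2} - 285 = - \frac{571}{2}$)
$V = -7840$ ($V = \left(-140\right) 56 = -7840$)
$L = 106404$ ($L = -7840 - -114244 = -7840 + 114244 = 106404$)
$J = 12283$ ($J = \left(-173\right) \left(-71\right) = 12283$)
$\frac{j{\left(-674,r{\left(0 \right)} \right)}}{J} + \frac{L}{-360435} = - \frac{571}{2 \cdot 12283} + \frac{106404}{-360435} = \left(- \frac{571}{2}\right) \frac{1}{12283} + 106404 \left(- \frac{1}{360435}\right) = - \frac{571}{24566} - \frac{35468}{120145} = - \frac{939909683}{2951482070}$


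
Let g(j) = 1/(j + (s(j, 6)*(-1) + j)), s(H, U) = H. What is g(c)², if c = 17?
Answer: 1/289 ≈ 0.0034602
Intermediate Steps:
g(j) = 1/j (g(j) = 1/(j + (j*(-1) + j)) = 1/(j + (-j + j)) = 1/(j + 0) = 1/j)
g(c)² = (1/17)² = 1/289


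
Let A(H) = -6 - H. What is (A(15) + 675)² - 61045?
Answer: 366671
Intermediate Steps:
(A(15) + 675)² - 61045 = ((-6 - 1*15) + 675)² - 61045 = ((-6 - 15) + 675)² - 61045 = (-21 + 675)² - 61045 = 654² - 61045 = 427716 - 61045 = 366671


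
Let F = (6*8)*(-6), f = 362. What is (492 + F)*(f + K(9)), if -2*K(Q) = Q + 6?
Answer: 72318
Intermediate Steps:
K(Q) = -3 - Q/2 (K(Q) = -(Q + 6)/2 = -(6 + Q)/2 = -3 - Q/2)
F = -288 (F = 48*(-6) = -288)
(492 + F)*(f + K(9)) = (492 - 288)*(362 + (-3 - 1/2*9)) = 204*(362 + (-3 - 9/2)) = 204*(362 - 15/2) = 204*(709/2) = 72318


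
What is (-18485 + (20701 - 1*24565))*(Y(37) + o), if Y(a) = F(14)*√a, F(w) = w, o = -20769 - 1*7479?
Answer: 631314552 - 312886*√37 ≈ 6.2941e+8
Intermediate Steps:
o = -28248 (o = -20769 - 7479 = -28248)
Y(a) = 14*√a
(-18485 + (20701 - 1*24565))*(Y(37) + o) = (-18485 + (20701 - 1*24565))*(14*√37 - 28248) = (-18485 + (20701 - 24565))*(-28248 + 14*√37) = (-18485 - 3864)*(-28248 + 14*√37) = -22349*(-28248 + 14*√37) = 631314552 - 312886*√37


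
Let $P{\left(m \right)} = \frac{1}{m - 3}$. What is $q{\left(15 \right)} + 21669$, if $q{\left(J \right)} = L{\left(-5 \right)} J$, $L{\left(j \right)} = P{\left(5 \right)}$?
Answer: $\frac{43353}{2} \approx 21677.0$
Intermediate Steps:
$P{\left(m \right)} = \frac{1}{-3 + m}$
$L{\left(j \right)} = \frac{1}{2}$ ($L{\left(j \right)} = \frac{1}{-3 + 5} = \frac{1}{2}$)
$q{\left(J \right)} = \frac{J}{2}$
$q{\left(15 \right)} + 21669 = \frac{1}{2} \cdot 15 + 21669 = \frac{15}{2} + 21669 = \frac{43353}{2}$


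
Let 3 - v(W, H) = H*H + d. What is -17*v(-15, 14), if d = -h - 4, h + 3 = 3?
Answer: 3213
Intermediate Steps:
h = 0 (h = -3 + 3 = 0)
d = -4 (d = -1*0 - 4 = 0 - 4 = -4)
v(W, H) = 7 - H**2 (v(W, H) = 3 - (H*H - 4) = 3 - (H**2 - 4) = 3 - (-4 + H**2) = 3 + (4 - H**2) = 7 - H**2)
-17*v(-15, 14) = -17*(7 - 1*14**2) = -17*(7 - 1*196) = -17*(7 - 196) = -17*(-189) = 3213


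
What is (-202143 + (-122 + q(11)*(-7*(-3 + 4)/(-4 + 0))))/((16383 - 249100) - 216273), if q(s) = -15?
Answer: 161833/359192 ≈ 0.45055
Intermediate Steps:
(-202143 + (-122 + q(11)*(-7*(-3 + 4)/(-4 + 0))))/((16383 - 249100) - 216273) = (-202143 + (-122 - (-105)*(-3 + 4)/(-4 + 0)))/((16383 - 249100) - 216273) = (-202143 + (-122 - (-105)*1/(-4)))/(-232717 - 216273) = (-202143 + (-122 - (-105)*1*(-¼)))/(-448990) = (-202143 + (-122 - (-105)*(-1)/4))*(-1/448990) = (-202143 + (-122 - 15*7/4))*(-1/448990) = (-202143 + (-122 - 105/4))*(-1/448990) = (-202143 - 593/4)*(-1/448990) = -809165/4*(-1/448990) = 161833/359192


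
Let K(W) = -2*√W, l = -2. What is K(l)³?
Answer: 16*I*√2 ≈ 22.627*I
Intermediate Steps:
K(l)³ = (-2*I*√2)³ = 16*I*√2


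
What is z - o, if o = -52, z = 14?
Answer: 66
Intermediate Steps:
z - o = 14 - 1*(-52) = 14 + 52 = 66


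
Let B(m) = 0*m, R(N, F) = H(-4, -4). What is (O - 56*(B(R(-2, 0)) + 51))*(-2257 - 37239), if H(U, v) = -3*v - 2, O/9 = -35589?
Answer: 12763408872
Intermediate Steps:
O = -320301 (O = 9*(-35589) = -320301)
H(U, v) = -2 - 3*v
R(N, F) = 10 (R(N, F) = -2 - 3*(-4) = -2 + 12 = 10)
B(m) = 0
(O - 56*(B(R(-2, 0)) + 51))*(-2257 - 37239) = (-320301 - 56*(0 + 51))*(-2257 - 37239) = (-320301 - 56*51)*(-39496) = (-320301 - 2856)*(-39496) = -323157*(-39496) = 12763408872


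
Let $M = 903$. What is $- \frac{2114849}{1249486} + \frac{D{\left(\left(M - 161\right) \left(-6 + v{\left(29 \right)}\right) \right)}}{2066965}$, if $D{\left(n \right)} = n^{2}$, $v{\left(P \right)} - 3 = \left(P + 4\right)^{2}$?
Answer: $\frac{811328095709753899}{2582643829990} \approx 3.1415 \cdot 10^{5}$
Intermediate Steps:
$v{\left(P \right)} = 3 + \left(4 + P\right)^{2}$ ($v{\left(P \right)} = 3 + \left(P + 4\right)^{2} = 3 + \left(4 + P\right)^{2}$)
$- \frac{2114849}{1249486} + \frac{D{\left(\left(M - 161\right) \left(-6 + v{\left(29 \right)}\right) \right)}}{2066965} = - \frac{2114849}{1249486} + \frac{\left(\left(903 - 161\right) \left(-6 + \left(3 + \left(4 + 29\right)^{2}\right)\right)\right)^{2}}{2066965} = \left(-2114849\right) \frac{1}{1249486} + \left(742 \left(-6 + \left(3 + 33^{2}\right)\right)\right)^{2} \cdot \frac{1}{2066965} = - \frac{2114849}{1249486} + \left(742 \left(-6 + \left(3 + 1089\right)\right)\right)^{2} \cdot \frac{1}{2066965} = - \frac{2114849}{1249486} + \left(742 \left(-6 + 1092\right)\right)^{2} \cdot \frac{1}{2066965} = - \frac{2114849}{1249486} + \left(742 \cdot 1086\right)^{2} \cdot \frac{1}{2066965} = - \frac{2114849}{1249486} + 805812^{2} \cdot \frac{1}{2066965} = - \frac{2114849}{1249486} + 649332979344 \cdot \frac{1}{2066965} = - \frac{2114849}{1249486} + \frac{649332979344}{2066965} = \frac{811328095709753899}{2582643829990}$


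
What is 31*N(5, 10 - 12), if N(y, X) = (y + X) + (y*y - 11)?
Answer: 527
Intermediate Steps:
N(y, X) = -11 + X + y + y² (N(y, X) = (X + y) + (y² - 11) = (X + y) + (-11 + y²) = -11 + X + y + y²)
31*N(5, 10 - 12) = 31*(-11 + (10 - 12) + 5 + 5²) = 31*(-11 - 2 + 5 + 25) = 31*17 = 527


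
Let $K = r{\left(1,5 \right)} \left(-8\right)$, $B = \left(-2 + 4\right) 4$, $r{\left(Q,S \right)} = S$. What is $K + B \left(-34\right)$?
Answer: $-312$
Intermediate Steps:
$B = 8$ ($B = 2 \cdot 4 = 8$)
$K = -40$ ($K = 5 \left(-8\right) = -40$)
$K + B \left(-34\right) = -40 + 8 \left(-34\right) = -40 - 272 = -312$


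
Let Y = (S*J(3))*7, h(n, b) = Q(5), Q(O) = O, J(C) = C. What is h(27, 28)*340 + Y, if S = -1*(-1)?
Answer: 1721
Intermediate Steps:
S = 1
h(n, b) = 5
Y = 21 (Y = (1*3)*7 = 3*7 = 21)
h(27, 28)*340 + Y = 5*340 + 21 = 1700 + 21 = 1721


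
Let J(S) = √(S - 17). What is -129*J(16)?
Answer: -129*I ≈ -129.0*I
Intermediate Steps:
J(S) = √(-17 + S)
-129*J(16) = -129*√(-17 + 16) = -129*I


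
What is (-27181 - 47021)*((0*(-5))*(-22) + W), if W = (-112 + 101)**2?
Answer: -8978442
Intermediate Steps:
W = 121 (W = (-11)**2 = 121)
(-27181 - 47021)*((0*(-5))*(-22) + W) = (-27181 - 47021)*((0*(-5))*(-22) + 121) = -74202*(0*(-22) + 121) = -74202*(0 + 121) = -74202*121 = -8978442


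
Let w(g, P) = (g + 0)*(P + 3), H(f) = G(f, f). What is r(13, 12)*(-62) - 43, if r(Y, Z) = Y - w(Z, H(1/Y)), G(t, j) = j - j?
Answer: 1383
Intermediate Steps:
G(t, j) = 0
H(f) = 0
w(g, P) = g*(3 + P)
r(Y, Z) = Y - 3*Z (r(Y, Z) = Y - Z*(3 + 0) = Y - Z*3 = Y - 3*Z)
r(13, 12)*(-62) - 43 = (13 - 3*12)*(-62) - 43 = (13 - 36)*(-62) - 43 = -23*(-62) - 43 = 1426 - 43 = 1383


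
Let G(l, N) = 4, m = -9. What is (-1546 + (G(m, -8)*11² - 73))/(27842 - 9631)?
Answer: -1135/18211 ≈ -0.062325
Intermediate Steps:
(-1546 + (G(m, -8)*11² - 73))/(27842 - 9631) = (-1546 + (4*11² - 73))/(27842 - 9631) = (-1546 + (4*121 - 73))/18211 = (-1546 + (484 - 73))*(1/18211) = (-1546 + 411)*(1/18211) = -1135*1/18211 = -1135/18211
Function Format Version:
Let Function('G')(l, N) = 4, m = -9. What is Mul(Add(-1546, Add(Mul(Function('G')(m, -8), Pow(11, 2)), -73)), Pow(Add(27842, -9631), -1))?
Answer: Rational(-1135, 18211) ≈ -0.062325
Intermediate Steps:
Mul(Add(-1546, Add(Mul(Function('G')(m, -8), Pow(11, 2)), -73)), Pow(Add(27842, -9631), -1)) = Mul(Add(-1546, Add(Mul(4, Pow(11, 2)), -73)), Pow(Add(27842, -9631), -1)) = Mul(Add(-1546, Add(Mul(4, 121), -73)), Pow(18211, -1)) = Mul(Add(-1546, Add(484, -73)), Rational(1, 18211)) = Mul(Add(-1546, 411), Rational(1, 18211)) = Mul(-1135, Rational(1, 18211)) = Rational(-1135, 18211)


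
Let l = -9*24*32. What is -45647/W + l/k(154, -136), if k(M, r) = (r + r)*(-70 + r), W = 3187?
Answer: -80616289/5580437 ≈ -14.446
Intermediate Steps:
l = -6912 (l = -216*32 = -6912)
k(M, r) = 2*r*(-70 + r) (k(M, r) = (2*r)*(-70 + r) = 2*r*(-70 + r))
-45647/W + l/k(154, -136) = -45647/3187 - 6912*(-1/(272*(-70 - 136))) = -45647*1/3187 - 6912/(2*(-136)*(-206)) = -45647/3187 - 6912/56032 = -45647/3187 - 6912*1/56032 = -45647/3187 - 216/1751 = -80616289/5580437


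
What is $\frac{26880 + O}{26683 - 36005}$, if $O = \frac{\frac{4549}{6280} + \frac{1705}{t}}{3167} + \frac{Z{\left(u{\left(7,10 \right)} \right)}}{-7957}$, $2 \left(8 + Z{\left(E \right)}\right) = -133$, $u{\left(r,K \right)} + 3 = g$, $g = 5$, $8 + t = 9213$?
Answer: $- \frac{7831415638152834893}{2715938629834902640} \approx -2.8835$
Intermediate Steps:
$t = 9205$ ($t = -8 + 9213 = 9205$)
$u{\left(r,K \right)} = 2$ ($u{\left(r,K \right)} = -3 + 5 = 2$)
$Z{\left(E \right)} = - \frac{149}{2}$ ($Z{\left(E \right)} = -8 + \frac{1}{2} \left(-133\right) = -8 - \frac{133}{2} = - \frac{149}{2}$)
$O = \frac{2811510249293}{291347203372120}$ ($O = \frac{\frac{4549}{6280} + \frac{1705}{9205}}{3167} - \frac{149}{2 \left(-7957\right)} = \left(4549 \cdot \frac{1}{6280} + 1705 \cdot \frac{1}{9205}\right) \frac{1}{3167} - - \frac{149}{15914} = \left(\frac{4549}{6280} + \frac{341}{1841}\right) \frac{1}{3167} + \frac{149}{15914} = \frac{10516189}{11561480} \cdot \frac{1}{3167} + \frac{149}{15914} = \frac{10516189}{36615207160} + \frac{149}{15914} = \frac{2811510249293}{291347203372120} \approx 0.00965$)
$\frac{26880 + O}{26683 - 36005} = \frac{26880 + \frac{2811510249293}{291347203372120}}{26683 - 36005} = \frac{7831415638152834893}{291347203372120 \left(-9322\right)} = \frac{7831415638152834893}{291347203372120} \left(- \frac{1}{9322}\right) = - \frac{7831415638152834893}{2715938629834902640}$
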